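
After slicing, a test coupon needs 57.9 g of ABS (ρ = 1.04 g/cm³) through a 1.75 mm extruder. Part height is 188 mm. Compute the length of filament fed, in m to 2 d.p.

Extruded volume: 57.9/1.04 = 55.6731 cm³ (55673.1 mm³).
A = π r² = π × 0.875² = 2.4053 mm².
L = V/A = 55673.1/2.4053 = 23146.01 mm → 23.15 m.

23.15 m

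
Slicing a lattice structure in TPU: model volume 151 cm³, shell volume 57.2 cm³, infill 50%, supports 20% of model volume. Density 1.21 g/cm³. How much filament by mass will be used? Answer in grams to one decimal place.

162.5 g

Interior volume: 151 − 57.2 → 93.8 cm³.
Deposited infill = 0.50 × 93.8, so 46.9 cm³.
Support = 0.20 × 151 = 30.2 cm³.
Total extruded = 57.2 + 46.9 + 30.2, so 134.3 cm³.
Mass: 134.3 × 1.21 → 162.503 g.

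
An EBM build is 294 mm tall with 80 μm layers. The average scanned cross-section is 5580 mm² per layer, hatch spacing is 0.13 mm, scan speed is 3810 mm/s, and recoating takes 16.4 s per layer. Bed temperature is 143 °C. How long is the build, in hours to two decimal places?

28.24 hours

Number of layers: 294 / 0.08 → 3675 (rounded up).
Scan path per layer = 5580 / 0.13 = 42923.1 mm.
Beam time per layer = 42923.1 / 3810, so 11.2659 s.
Layer cycle = 11.2659 + 16.4, so 27.6659 s.
3675 layers × 27.6659 s/layer = 101672.1825 s, i.e. 28.24 hours.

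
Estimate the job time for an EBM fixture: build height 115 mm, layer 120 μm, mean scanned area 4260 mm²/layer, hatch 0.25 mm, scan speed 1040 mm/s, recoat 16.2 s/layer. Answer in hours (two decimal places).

Layers = ⌈115/0.12⌉ = 959.
Per-layer scan distance = 4260 / 0.25 = 17040 mm.
Beam time per layer = 17040 / 1040, so 16.3846 s.
Per-layer time: 16.3846 + 16.2 → 32.5846 s.
959 layers × 32.5846 s/layer = 31248.6314 s, i.e. 8.68 hours.

8.68 hours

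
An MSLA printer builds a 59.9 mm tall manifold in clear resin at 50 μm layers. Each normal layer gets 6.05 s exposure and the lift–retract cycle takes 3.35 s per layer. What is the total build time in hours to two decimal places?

3.13 hours

Number of layers: 59.9 / 0.05 → 1198 (rounded up).
Each layer takes = 6.05 + 3.35, so 9.4 s.
Build time: 1198 × 9.4 s = 11261.2 s, i.e. 3.13 hours.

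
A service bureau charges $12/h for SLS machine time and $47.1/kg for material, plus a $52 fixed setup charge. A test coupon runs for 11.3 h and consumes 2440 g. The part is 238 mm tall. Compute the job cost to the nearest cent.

$302.52

Machine-time cost: 12 × 11.3 → $135.60.
Material charge: 47.1 × 2440/1000 → $114.924.
Total = 135.60 + 114.924 + 52 = 302.524 ≈ $302.52.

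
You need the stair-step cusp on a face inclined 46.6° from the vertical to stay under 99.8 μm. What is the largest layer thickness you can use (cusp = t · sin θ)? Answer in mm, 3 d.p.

t = h_c / sin θ = 0.0998 / 0.7266 = 0.137 mm.

0.137 mm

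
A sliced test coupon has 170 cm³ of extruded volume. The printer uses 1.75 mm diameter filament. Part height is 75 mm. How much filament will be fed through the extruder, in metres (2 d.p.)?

70.68 m

Filament cross-section = π × (1.75/2)² = 2.4053 mm².
L = 170000 mm³ / 2.4053 mm² = 70677.25 mm, i.e. 70.68 m.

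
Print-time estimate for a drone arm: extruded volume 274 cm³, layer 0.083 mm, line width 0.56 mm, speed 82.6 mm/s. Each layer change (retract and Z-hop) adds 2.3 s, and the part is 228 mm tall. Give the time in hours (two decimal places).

21.58 hours

Bead cross-section = 0.083 × 0.56, so 0.04648 mm².
Toolpath length = 274 cm³ / 0.04648 mm² = 274000 / 0.04648 = 5895008.6 mm.
Time extruding = 5895008.6 / 82.6 = 71368.1 s.
Layers = ⌈228/0.083⌉ = 2747.
Non-print overhead = 2747 × 2.3, so 6318.1 s.
Total = 71368.1 + 6318.1 = 77686.2 s = 21.58 hours.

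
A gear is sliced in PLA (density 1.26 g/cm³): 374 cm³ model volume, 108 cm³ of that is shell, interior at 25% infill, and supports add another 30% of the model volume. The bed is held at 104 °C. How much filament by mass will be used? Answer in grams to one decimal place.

361.2 g

Infill region = 374 − 108 = 266 cm³.
Deposited infill = 0.25 × 266, so 66.5 cm³.
Support: 0.30 × 374 → 112.2 cm³.
Total printed volume = 108 + 66.5 + 112.2 = 286.7 cm³.
Mass: 286.7 × 1.26 → 361.242 g.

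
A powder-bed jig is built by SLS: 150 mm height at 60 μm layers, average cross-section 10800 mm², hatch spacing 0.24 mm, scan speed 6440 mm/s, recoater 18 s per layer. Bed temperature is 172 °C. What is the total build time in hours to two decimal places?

Layer count = ceil(150 / 0.06) = 2500.
Per-layer scan distance: 10800 / 0.24 → 45000 mm.
Per-layer scan time: 45000 / 6440 → 6.9876 s.
Layer cycle = 6.9876 + 18 = 24.9876 s.
2500 layers × 24.9876 s/layer = 62469 s, i.e. 17.35 hours.

17.35 hours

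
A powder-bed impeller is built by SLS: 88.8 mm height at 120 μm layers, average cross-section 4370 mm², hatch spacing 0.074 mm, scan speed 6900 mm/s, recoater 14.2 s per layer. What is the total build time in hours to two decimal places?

Layers = ⌈88.8/0.12⌉ = 740.
Scan path per layer: 4370 / 0.074 → 59054.1 mm.
Laser time per layer = 59054.1 / 6900, so 8.5586 s.
Per-layer time = 8.5586 + 14.2 = 22.7586 s.
Build time = 740 × 22.7586 = 16841.364 s = 4.68 hours.

4.68 hours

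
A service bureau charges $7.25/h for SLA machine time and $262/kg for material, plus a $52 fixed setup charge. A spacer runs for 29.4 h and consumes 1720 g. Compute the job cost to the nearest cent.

Machine cost: 7.25 × 29.4 → $213.15.
Material cost = 262 × 1720/1000, so $450.64.
Adding setup: 213.15 + 450.64 + 52 → $715.79.

$715.79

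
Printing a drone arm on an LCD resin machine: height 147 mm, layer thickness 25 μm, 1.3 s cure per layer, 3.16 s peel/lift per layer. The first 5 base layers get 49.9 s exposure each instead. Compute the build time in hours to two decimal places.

Number of layers: 147 / 0.025 → 5880 (rounded up).
Bottom layers: 5 × (49.9 + 3.16) → 265.3 s.
Regular layers = 5875 × (1.3 + 3.16), so 26202.5 s.
Sum: 265.3 + 26202.5 = 26467.8 s → 7.35 hours.

7.35 hours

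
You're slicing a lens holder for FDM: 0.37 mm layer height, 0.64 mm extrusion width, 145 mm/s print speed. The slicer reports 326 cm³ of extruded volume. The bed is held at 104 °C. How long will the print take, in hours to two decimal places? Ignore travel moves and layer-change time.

Bead cross-section: 0.37 × 0.64 → 0.2368 mm².
Path length: 326000 mm³ / 0.2368 mm² → 1376689.2 mm.
Print-move time = 1376689.2 / 145 = 9494.4 s.
Converting: 9494.4 s = 2.64 hours.

2.64 hours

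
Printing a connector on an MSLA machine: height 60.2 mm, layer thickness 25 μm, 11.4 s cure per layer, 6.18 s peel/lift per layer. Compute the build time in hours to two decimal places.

11.76 hours

Number of layers: 60.2 / 0.025 → 2408 (rounded up).
Each layer takes = 11.4 + 6.18, so 17.58 s.
Build time: 2408 × 17.58 s = 42332.64 s, i.e. 11.76 hours.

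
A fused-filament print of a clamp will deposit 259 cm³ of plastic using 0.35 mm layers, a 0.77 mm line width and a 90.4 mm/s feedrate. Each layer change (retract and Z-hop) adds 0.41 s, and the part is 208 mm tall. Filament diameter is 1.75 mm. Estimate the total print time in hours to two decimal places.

3.02 hours

Bead cross-section: 0.35 × 0.77 → 0.2695 mm².
Toolpath length = 259 cm³ / 0.2695 mm² = 259000 / 0.2695 = 961039 mm.
Extrusion time = 961039 / 90.4 = 10631 s.
Layers = ⌈208/0.35⌉ = 595.
Non-print overhead: 595 × 0.41 → 243.95 s.
Altogether 10631 + 243.95 = 10874.95 s, i.e. 3.02 hours.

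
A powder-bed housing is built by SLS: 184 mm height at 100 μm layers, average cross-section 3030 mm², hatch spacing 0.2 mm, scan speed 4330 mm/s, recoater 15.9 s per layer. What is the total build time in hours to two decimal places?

Layer count = ceil(184 / 0.1) = 1840.
Scan path per layer = 3030 / 0.2, so 15150 mm.
Laser time per layer = 15150 / 4330, so 3.4988 s.
Per-layer time = 3.4988 + 15.9 = 19.3988 s.
1840 layers × 19.3988 s/layer = 35693.792 s, i.e. 9.91 hours.

9.91 hours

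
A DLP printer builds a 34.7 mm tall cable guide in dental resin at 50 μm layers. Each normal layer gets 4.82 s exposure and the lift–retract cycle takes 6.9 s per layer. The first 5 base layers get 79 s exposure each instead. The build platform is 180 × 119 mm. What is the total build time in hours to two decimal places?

2.36 hours

Layers = ⌈34.7/0.05⌉ = 694.
Base layers = 5 × (79 + 6.9), so 429.5 s.
Regular layers = 689 × (4.82 + 6.9), so 8075.08 s.
Total = 429.5 + 8075.08 = 8504.58 s = 2.36 hours.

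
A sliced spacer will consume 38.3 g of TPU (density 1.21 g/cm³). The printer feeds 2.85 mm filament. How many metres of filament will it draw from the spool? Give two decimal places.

Extruded volume: 38.3/1.21 = 31.6529 cm³ (31652.9 mm³).
Cross-section of 2.85 mm filament: π·(2.85/2)² = 6.3794 mm².
Length = 31652.9 / 6.3794 = 4961.74 mm = 4.96 m.

4.96 m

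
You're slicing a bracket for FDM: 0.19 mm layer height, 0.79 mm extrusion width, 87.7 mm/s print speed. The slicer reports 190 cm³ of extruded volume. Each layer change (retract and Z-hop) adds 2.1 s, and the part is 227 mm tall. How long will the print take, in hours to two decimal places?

Bead cross-section = 0.19 × 0.79 = 0.1501 mm².
Toolpath length = 190 cm³ / 0.1501 mm² = 190000 / 0.1501 = 1265822.8 mm.
Print-move time = 1265822.8 / 87.7, so 14433.6 s.
Number of layers: 227 / 0.19 → 1195 (rounded up).
Layer-change overhead = 1195 × 2.1 = 2509.5 s.
Total = 14433.6 + 2509.5 = 16943.1 s = 4.71 hours.

4.71 hours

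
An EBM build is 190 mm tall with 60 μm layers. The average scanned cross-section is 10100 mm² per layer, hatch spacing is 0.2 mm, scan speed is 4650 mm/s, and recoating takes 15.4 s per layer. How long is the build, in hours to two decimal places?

Number of layers: 190 / 0.06 → 3167 (rounded up).
Scan path per layer = 10100 / 0.2, so 50500 mm.
Per-layer scan time = 50500 / 4650, so 10.8602 s.
Per-layer time: 10.8602 + 15.4 → 26.2602 s.
3167 layers × 26.2602 s/layer = 83166.0534 s, i.e. 23.10 hours.

23.10 hours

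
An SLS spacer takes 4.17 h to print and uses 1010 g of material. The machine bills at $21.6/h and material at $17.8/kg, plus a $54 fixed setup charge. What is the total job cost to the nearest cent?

$162.05

Machine-time cost = 21.6 × 4.17 = $90.072.
Material charge = 17.8 × 1010/1000 = $17.978.
Total = 90.072 + 17.978 + 54 = $162.05.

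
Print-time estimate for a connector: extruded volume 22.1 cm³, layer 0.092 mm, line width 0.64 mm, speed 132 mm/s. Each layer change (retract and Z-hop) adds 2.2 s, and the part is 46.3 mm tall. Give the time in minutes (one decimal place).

65.9 minutes

Extrusion cross-section: 0.092 × 0.64 → 0.05888 mm².
Path length: 22100 mm³ / 0.05888 mm² → 375339.7 mm.
Extrusion time = 375339.7 / 132, so 2843.5 s.
Layer count = ceil(46.3 / 0.092) = 504.
Z-hop total = 504 × 2.2 = 1108.8 s.
Total = 2843.5 + 1108.8 = 3952.3 s = 65.9 minutes.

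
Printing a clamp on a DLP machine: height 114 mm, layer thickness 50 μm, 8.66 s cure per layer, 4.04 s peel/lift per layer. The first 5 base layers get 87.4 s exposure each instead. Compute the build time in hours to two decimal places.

8.15 hours

Layer count = ceil(114 / 0.05) = 2280.
Base layers = 5 × (87.4 + 4.04), so 457.2 s.
Regular layers = 2275 × (8.66 + 4.04) = 28892.5 s.
Total = 457.2 + 28892.5 = 29349.7 s = 8.15 hours.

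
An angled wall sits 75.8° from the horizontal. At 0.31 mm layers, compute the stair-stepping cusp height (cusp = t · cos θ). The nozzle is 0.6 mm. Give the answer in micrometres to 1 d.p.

76.0 μm

cos(75.8°) = 0.2453, so cusp = 0.31 × 0.2453 = 0.076043 mm → 76.0 μm.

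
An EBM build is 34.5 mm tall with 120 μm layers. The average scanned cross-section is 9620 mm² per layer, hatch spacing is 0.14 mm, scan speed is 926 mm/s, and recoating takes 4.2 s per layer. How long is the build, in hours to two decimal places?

6.27 hours

Number of layers: 34.5 / 0.12 → 288 (rounded up).
Per-layer scan distance = 9620 / 0.14, so 68714.3 mm.
Scan time per layer = 68714.3 / 926, so 74.2055 s.
Layer cycle: 74.2055 + 4.2 → 78.4055 s.
Build time = 288 × 78.4055 = 22580.784 s = 6.27 hours.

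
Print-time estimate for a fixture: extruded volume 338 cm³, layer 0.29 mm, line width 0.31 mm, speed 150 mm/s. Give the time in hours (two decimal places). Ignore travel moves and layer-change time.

Line area: 0.29 × 0.31 → 0.0899 mm².
Toolpath length = 338 cm³ / 0.0899 mm² = 338000 / 0.0899 = 3759733 mm.
Extrusion time = 3759733 / 150 = 25064.9 s.
In the requested units: 25064.9 s = 6.96 hours.

6.96 hours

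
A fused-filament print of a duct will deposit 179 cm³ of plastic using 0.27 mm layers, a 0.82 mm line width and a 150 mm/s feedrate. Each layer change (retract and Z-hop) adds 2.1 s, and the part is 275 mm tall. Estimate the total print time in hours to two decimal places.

Extrusion cross-section = 0.27 × 0.82, so 0.2214 mm².
Toolpath length = 179 cm³ / 0.2214 mm² = 179000 / 0.2214 = 808491.4 mm.
Time extruding: 808491.4 / 150 → 5389.9 s.
Layer count = ceil(275 / 0.27) = 1019.
Z-hop total = 1019 × 2.1, so 2139.9 s.
Total = 5389.9 + 2139.9 = 7529.8 s = 2.09 hours.

2.09 hours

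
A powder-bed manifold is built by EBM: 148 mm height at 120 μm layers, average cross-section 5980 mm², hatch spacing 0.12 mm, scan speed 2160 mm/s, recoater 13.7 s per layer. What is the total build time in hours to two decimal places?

Number of layers: 148 / 0.12 → 1234 (rounded up).
Per-layer scan distance = 5980 / 0.12, so 49833.3 mm.
Per-layer scan time = 49833.3 / 2160 = 23.071 s.
Layer cycle: 23.071 + 13.7 → 36.771 s.
Total: 1234 × 36.771 s = 45375.414 s → 12.60 hours.

12.60 hours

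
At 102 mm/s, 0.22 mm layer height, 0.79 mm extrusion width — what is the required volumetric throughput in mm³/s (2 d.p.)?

17.73

Extrusion cross-section: 0.22 × 0.79 → 0.1738 mm².
Q = v·A = 102 × 0.1738 = 17.73 mm³/s.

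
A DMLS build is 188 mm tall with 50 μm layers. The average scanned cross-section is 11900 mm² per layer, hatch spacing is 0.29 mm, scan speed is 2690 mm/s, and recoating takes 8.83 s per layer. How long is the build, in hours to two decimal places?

25.15 hours

Layers = ⌈188/0.05⌉ = 3760.
Per-layer scan distance: 11900 / 0.29 → 41034.5 mm.
Laser time per layer = 41034.5 / 2690 = 15.2545 s.
Per-layer time: 15.2545 + 8.83 → 24.0845 s.
Total: 3760 × 24.0845 s = 90557.72 s → 25.15 hours.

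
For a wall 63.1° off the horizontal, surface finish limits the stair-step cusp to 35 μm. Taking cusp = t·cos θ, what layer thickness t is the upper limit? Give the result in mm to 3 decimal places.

t = h_c / cos θ = 0.035 / 0.4524 = 0.077 mm.

0.077 mm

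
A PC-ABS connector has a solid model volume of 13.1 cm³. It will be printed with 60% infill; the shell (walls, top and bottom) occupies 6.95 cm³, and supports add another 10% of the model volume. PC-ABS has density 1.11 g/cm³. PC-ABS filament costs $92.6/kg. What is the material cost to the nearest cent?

Infill region = 13.1 − 6.95, so 6.15 cm³.
Deposited infill = 0.60 × 6.15, so 3.69 cm³.
Support = 0.10 × 13.1, so 1.31 cm³.
Total printed volume: 6.95 + 3.69 + 1.31 → 11.95 cm³.
Mass = 11.95 × 1.11 = 13.2645 g.
At $92.6/kg: 13.2645/1000 × 92.6 = $1.23.

$1.23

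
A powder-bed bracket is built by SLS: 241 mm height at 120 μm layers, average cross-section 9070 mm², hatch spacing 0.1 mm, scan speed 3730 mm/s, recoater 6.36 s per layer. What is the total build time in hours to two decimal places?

17.12 hours

Layers = ⌈241/0.12⌉ = 2009.
Hatch length per layer: 9070 / 0.1 → 90700 mm.
Laser time per layer: 90700 / 3730 → 24.3164 s.
Layer cycle: 24.3164 + 6.36 → 30.6764 s.
Build time = 2009 × 30.6764 = 61628.8876 s = 17.12 hours.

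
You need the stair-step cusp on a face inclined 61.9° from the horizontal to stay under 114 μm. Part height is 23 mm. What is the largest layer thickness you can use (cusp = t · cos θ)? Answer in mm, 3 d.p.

0.242 mm

cos(61.9°) = 0.4710; t_max = 0.114/0.4710 = 0.242 mm.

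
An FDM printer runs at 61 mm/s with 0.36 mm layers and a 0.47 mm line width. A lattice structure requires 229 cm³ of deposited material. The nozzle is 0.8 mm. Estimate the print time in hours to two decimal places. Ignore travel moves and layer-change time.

6.16 hours

Extrusion cross-section: 0.36 × 0.47 → 0.1692 mm².
Toolpath length = 229 cm³ / 0.1692 mm² = 229000 / 0.1692 = 1353427.9 mm.
Extrusion time: 1353427.9 / 61 → 22187.3 s.
In the requested units: 22187.3 s = 6.16 hours.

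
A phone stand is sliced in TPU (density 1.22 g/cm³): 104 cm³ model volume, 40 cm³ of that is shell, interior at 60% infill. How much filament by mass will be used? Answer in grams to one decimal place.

Interior volume = 104 − 40, so 64 cm³.
Infill volume = 0.60 × 64 = 38.4 cm³.
Total printed volume = 40 + 38.4, so 78.4 cm³.
Mass: 78.4 × 1.22 → 95.648 g.

95.6 g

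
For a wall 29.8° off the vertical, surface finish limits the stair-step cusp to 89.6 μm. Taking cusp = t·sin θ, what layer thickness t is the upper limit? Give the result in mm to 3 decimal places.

sin(29.8°) = 0.4970; t_max = 0.0896/0.4970 = 0.180 mm.

0.180 mm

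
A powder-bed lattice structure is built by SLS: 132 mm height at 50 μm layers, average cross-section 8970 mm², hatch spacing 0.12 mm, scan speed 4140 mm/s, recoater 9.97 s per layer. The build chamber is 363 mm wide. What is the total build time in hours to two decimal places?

20.55 hours

Number of layers: 132 / 0.05 → 2640 (rounded up).
Hatch length per layer = 8970 / 0.12, so 74750 mm.
Scan time per layer: 74750 / 4140 → 18.0556 s.
Layer cycle: 18.0556 + 9.97 → 28.0256 s.
Total: 2640 × 28.0256 s = 73987.584 s → 20.55 hours.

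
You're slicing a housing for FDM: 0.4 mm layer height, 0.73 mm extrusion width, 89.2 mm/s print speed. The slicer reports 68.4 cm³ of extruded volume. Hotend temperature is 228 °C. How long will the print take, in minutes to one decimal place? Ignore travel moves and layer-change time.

Line area: 0.4 × 0.73 → 0.292 mm².
Toolpath length = 68.4 cm³ / 0.292 mm² = 68400 / 0.292 = 234246.6 mm.
Print-move time: 234246.6 / 89.2 → 2626.1 s.
Converting: 2626.1 s = 43.8 minutes.

43.8 minutes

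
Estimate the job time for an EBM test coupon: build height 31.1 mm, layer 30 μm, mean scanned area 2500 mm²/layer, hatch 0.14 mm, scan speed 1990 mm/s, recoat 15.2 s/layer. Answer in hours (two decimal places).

6.96 hours

Layers = ⌈31.1/0.03⌉ = 1037.
Hatch length per layer = 2500 / 0.14 = 17857.1 mm.
Scan time per layer = 17857.1 / 1990, so 8.9734 s.
Layer cycle: 8.9734 + 15.2 → 24.1734 s.
Total: 1037 × 24.1734 s = 25067.8158 s → 6.96 hours.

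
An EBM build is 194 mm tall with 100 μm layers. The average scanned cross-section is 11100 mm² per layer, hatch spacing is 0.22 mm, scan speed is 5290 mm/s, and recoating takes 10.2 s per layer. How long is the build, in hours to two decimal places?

10.64 hours

Layers = ⌈194/0.1⌉ = 1940.
Hatch length per layer: 11100 / 0.22 → 50454.5 mm.
Scan time per layer = 50454.5 / 5290 = 9.5377 s.
Per-layer time = 9.5377 + 10.2 = 19.7377 s.
Total: 1940 × 19.7377 s = 38291.138 s → 10.64 hours.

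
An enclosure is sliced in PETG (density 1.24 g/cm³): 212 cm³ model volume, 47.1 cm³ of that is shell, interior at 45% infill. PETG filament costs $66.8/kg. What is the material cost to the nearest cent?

Infill region: 212 − 47.1 → 164.9 cm³.
Infill deposited = 0.45 × 164.9, so 74.205 cm³.
Total printed volume = 47.1 + 74.205 = 121.305 cm³.
Mass: 121.305 × 1.24 → 150.4182 g.
Cost = 150.4182 g / 1000 × $66.8/kg = $10.05.

$10.05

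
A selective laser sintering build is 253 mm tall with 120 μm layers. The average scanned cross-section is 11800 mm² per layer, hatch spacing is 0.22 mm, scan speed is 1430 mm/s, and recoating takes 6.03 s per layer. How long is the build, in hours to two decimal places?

25.51 hours

Layer count = ceil(253 / 0.12) = 2109.
Per-layer scan distance = 11800 / 0.22 = 53636.4 mm.
Scan time per layer: 53636.4 / 1430 → 37.508 s.
Per-layer time = 37.508 + 6.03 = 43.538 s.
Build time = 2109 × 43.538 = 91821.642 s = 25.51 hours.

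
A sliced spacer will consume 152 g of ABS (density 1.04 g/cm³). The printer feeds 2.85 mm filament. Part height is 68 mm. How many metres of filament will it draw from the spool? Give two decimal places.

Volume = 152 g / 1.04 g·cm⁻³ = 146.1538 cm³ = 146153.8 mm³.
Cross-section of 2.85 mm filament: π·(2.85/2)² = 6.3794 mm².
Length = 146153.8 / 6.3794 = 22910.27 mm = 22.91 m.

22.91 m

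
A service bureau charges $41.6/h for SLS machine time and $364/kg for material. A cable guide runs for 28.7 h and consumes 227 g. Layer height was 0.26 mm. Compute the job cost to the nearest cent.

Machine cost = 41.6 × 28.7, so $1193.92.
Material cost = 364 × 227/1000 = $82.628.
Job cost: 1193.92 + 82.628 = 1276.548 ≈ $1276.55.

$1276.55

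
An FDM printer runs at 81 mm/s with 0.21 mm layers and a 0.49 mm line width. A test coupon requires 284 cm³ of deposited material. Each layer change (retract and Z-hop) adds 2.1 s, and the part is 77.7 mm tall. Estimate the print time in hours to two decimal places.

Bead cross-section = 0.21 × 0.49, so 0.1029 mm².
Path length: 284000 mm³ / 0.1029 mm² → 2759961.1 mm.
Time extruding = 2759961.1 / 81 = 34073.6 s.
Layer count = ceil(77.7 / 0.21) = 370.
Non-print overhead = 370 × 2.1 = 777 s.
Total = 34073.6 + 777 = 34850.6 s = 9.68 hours.

9.68 hours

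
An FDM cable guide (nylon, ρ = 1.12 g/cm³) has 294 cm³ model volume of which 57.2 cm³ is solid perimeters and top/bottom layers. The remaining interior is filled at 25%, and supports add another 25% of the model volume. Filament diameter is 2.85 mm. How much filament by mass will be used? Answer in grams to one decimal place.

212.7 g

Infill region: 294 − 57.2 → 236.8 cm³.
Deposited infill = 0.25 × 236.8, so 59.2 cm³.
Support = 0.25 × 294, so 73.5 cm³.
Deposited volume = 57.2 + 59.2 + 73.5 = 189.9 cm³.
Mass = 189.9 × 1.12, so 212.688 g.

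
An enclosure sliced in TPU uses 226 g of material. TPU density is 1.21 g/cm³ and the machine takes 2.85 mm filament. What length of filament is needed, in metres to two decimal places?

29.28 m

Extruded volume: 226/1.21 = 186.7769 cm³ (186776.9 mm³).
Filament cross-section = π × (2.85/2)² = 6.3794 mm².
Length = 186776.9 / 6.3794 = 29278.13 mm = 29.28 m.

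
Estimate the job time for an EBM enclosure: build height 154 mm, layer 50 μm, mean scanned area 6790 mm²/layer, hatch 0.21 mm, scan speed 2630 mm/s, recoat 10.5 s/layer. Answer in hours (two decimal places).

19.50 hours

Number of layers: 154 / 0.05 → 3080 (rounded up).
Scan path per layer = 6790 / 0.21, so 32333.3 mm.
Scan time per layer: 32333.3 / 2630 → 12.294 s.
Layer cycle: 12.294 + 10.5 → 22.794 s.
Total: 3080 × 22.794 s = 70205.52 s → 19.50 hours.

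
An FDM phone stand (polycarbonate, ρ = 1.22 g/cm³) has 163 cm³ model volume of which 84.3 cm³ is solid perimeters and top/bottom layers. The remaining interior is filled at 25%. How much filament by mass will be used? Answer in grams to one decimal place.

Volume inside the shell = 163 − 84.3 = 78.7 cm³.
Infill deposited = 0.25 × 78.7 = 19.675 cm³.
Total printed volume = 84.3 + 19.675, so 103.975 cm³.
Mass = 103.975 × 1.22, so 126.8495 g.

126.8 g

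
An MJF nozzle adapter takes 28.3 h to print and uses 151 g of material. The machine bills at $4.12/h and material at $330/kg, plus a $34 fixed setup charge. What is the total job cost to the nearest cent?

$200.43

Machine cost = 4.12 × 28.3 = $116.596.
Material cost: 330 × 151/1000 → $49.83.
Total = 116.596 + 49.83 + 34 = 200.426 ≈ $200.43.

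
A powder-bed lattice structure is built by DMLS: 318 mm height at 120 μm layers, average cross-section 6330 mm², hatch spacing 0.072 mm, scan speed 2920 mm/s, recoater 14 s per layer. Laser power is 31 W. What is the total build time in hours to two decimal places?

Layers = ⌈318/0.12⌉ = 2650.
Scan path per layer = 6330 / 0.072 = 87916.7 mm.
Per-layer scan time: 87916.7 / 2920 → 30.1085 s.
Layer cycle = 30.1085 + 14 = 44.1085 s.
Total: 2650 × 44.1085 s = 116887.525 s → 32.47 hours.

32.47 hours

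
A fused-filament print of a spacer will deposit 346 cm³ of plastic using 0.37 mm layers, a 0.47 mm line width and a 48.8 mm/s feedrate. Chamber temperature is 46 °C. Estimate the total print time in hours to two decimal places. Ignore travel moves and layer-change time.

11.33 hours

Extrusion cross-section = 0.37 × 0.47, so 0.1739 mm².
Path length: 346000 mm³ / 0.1739 mm² → 1989649.2 mm.
Extrusion time = 1989649.2 / 48.8, so 40771.5 s.
40771.5 s = 11.33 hours.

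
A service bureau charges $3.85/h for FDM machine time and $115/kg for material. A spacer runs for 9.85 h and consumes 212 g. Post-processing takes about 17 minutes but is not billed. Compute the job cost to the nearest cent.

$62.30

Machine-time cost = 3.85 × 9.85 = $37.9225.
Feedstock cost = 115 × 212/1000 = $24.38.
Job cost: 37.9225 + 24.38 = 62.3025 ≈ $62.30.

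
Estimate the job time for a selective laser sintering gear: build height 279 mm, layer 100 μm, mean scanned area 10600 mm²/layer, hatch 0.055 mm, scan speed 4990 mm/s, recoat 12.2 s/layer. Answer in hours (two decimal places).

Layer count = ceil(279 / 0.1) = 2790.
Scan path per layer = 10600 / 0.055, so 192727.3 mm.
Laser time per layer: 192727.3 / 4990 → 38.6227 s.
Per-layer time = 38.6227 + 12.2 = 50.8227 s.
2790 layers × 50.8227 s/layer = 141795.333 s, i.e. 39.39 hours.

39.39 hours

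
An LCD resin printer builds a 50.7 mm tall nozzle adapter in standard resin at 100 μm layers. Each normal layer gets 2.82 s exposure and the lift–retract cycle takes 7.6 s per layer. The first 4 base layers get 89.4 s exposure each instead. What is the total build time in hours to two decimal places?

Number of layers: 50.7 / 0.1 → 507 (rounded up).
Bottom layers: 4 × (89.4 + 7.6) → 388 s.
Remaining layers: 503 × (2.82 + 7.6) → 5241.26 s.
Sum: 388 + 5241.26 = 5629.26 s → 1.56 hours.

1.56 hours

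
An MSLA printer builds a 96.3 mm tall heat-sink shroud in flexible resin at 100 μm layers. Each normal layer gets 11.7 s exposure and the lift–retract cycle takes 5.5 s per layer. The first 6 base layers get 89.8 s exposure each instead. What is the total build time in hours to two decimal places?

4.73 hours

Number of layers: 96.3 / 0.1 → 963 (rounded up).
Base layers = 6 × (89.8 + 5.5), so 571.8 s.
Regular layers = 957 × (11.7 + 5.5) = 16460.4 s.
Sum: 571.8 + 16460.4 = 17032.2 s → 4.73 hours.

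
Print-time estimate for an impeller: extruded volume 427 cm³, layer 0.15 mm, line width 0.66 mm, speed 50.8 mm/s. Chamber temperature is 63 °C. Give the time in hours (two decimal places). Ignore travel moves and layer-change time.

23.58 hours

Line area = 0.15 × 0.66, so 0.099 mm².
Path length: 427000 mm³ / 0.099 mm² → 4313131.3 mm.
Extrusion time = 4313131.3 / 50.8 = 84904.2 s.
Converting: 84904.2 s = 23.58 hours.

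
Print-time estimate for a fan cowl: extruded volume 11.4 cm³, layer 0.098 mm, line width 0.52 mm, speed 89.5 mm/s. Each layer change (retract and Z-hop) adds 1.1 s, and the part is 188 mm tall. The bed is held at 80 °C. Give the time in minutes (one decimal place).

76.8 minutes

Extrusion cross-section: 0.098 × 0.52 → 0.05096 mm².
Path length: 11400 mm³ / 0.05096 mm² → 223704.9 mm.
Extrusion time = 223704.9 / 89.5 = 2499.5 s.
Layer count = ceil(188 / 0.098) = 1919.
Non-print overhead = 1919 × 1.1 = 2110.9 s.
Altogether 2499.5 + 2110.9 = 4610.4 s, i.e. 76.8 minutes.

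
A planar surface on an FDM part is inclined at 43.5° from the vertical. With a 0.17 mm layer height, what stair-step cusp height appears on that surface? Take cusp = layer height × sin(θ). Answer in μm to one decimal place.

117.0 μm

h_c = t·sin θ = 0.17 × 0.6884 = 0.117028 mm (117.0 μm).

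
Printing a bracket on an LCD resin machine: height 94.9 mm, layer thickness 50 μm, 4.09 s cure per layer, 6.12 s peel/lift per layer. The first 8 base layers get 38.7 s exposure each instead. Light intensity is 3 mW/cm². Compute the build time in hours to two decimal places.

5.46 hours

Layers = ⌈94.9/0.05⌉ = 1898.
Bottom layers = 8 × (38.7 + 6.12) = 358.56 s.
Normal layers: 1890 × (4.09 + 6.12) → 19296.9 s.
Sum: 358.56 + 19296.9 = 19655.46 s → 5.46 hours.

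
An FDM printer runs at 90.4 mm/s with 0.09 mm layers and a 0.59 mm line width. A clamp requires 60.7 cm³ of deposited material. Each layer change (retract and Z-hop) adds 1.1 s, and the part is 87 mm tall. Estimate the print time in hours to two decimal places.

3.81 hours

Bead cross-section = 0.09 × 0.59 = 0.0531 mm².
Total extruded path = 60700/0.0531 = 1143126.2 mm.
Time extruding = 1143126.2 / 90.4 = 12645.2 s.
Number of layers: 87 / 0.09 → 967 (rounded up).
Z-hop total = 967 × 1.1, so 1063.7 s.
Total = 12645.2 + 1063.7 = 13708.9 s = 3.81 hours.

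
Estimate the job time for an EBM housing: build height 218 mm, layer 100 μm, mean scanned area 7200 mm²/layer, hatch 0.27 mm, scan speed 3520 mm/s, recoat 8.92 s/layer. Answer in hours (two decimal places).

Layer count = ceil(218 / 0.1) = 2180.
Hatch length per layer = 7200 / 0.27, so 26666.7 mm.
Beam time per layer = 26666.7 / 3520, so 7.5758 s.
Layer cycle = 7.5758 + 8.92, so 16.4958 s.
2180 layers × 16.4958 s/layer = 35960.844 s, i.e. 9.99 hours.

9.99 hours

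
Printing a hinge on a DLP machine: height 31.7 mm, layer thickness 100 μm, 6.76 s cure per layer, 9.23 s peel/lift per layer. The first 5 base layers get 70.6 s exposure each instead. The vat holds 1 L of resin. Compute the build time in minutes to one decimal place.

Layer count = ceil(31.7 / 0.1) = 317.
Base layers = 5 × (70.6 + 9.23), so 399.15 s.
Regular layers = 312 × (6.76 + 9.23), so 4988.88 s.
Total = 399.15 + 4988.88 = 5388.03 s = 89.8 minutes.

89.8 minutes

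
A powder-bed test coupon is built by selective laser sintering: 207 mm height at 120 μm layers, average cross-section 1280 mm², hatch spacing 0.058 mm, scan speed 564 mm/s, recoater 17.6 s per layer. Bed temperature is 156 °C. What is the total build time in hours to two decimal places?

27.18 hours

Number of layers: 207 / 0.12 → 1725 (rounded up).
Hatch length per layer = 1280 / 0.058 = 22069 mm.
Scan time per layer = 22069 / 564, so 39.1294 s.
Time per layer = 39.1294 + 17.6, so 56.7294 s.
Build time = 1725 × 56.7294 = 97858.215 s = 27.18 hours.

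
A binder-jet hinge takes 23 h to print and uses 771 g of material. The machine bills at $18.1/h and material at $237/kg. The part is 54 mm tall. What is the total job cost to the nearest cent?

$599.03

Time charge = 18.1 × 23, so $416.30.
Material cost = 237 × 771/1000, so $182.727.
Total = 416.30 + 182.727 = 599.027 ≈ $599.03.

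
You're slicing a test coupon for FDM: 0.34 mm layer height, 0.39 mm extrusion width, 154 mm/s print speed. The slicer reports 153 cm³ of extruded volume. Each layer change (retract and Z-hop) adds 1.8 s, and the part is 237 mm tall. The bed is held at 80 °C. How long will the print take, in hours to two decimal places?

Extrusion cross-section = 0.34 × 0.39 = 0.1326 mm².
Total extruded path = 153000/0.1326 = 1153846.2 mm.
Time extruding: 1153846.2 / 154 → 7492.5 s.
Layers = ⌈237/0.34⌉ = 698.
Non-print overhead = 698 × 1.8 = 1256.4 s.
Altogether 7492.5 + 1256.4 = 8748.9 s, i.e. 2.43 hours.

2.43 hours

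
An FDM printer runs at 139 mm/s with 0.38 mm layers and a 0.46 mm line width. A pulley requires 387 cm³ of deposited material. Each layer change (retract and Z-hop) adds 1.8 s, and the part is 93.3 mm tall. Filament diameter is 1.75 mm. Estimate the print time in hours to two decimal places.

Extrusion cross-section = 0.38 × 0.46, so 0.1748 mm².
Toolpath length = 387 cm³ / 0.1748 mm² = 387000 / 0.1748 = 2213958.8 mm.
Time extruding = 2213958.8 / 139 = 15927.8 s.
Number of layers: 93.3 / 0.38 → 246 (rounded up).
Z-hop total = 246 × 1.8, so 442.8 s.
Total = 15927.8 + 442.8 = 16370.6 s = 4.55 hours.

4.55 hours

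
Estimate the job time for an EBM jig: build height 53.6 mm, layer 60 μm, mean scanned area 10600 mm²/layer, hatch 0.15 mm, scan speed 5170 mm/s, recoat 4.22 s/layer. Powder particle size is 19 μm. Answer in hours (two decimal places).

Layer count = ceil(53.6 / 0.06) = 894.
Per-layer scan distance = 10600 / 0.15 = 70666.7 mm.
Per-layer scan time = 70666.7 / 5170, so 13.6686 s.
Per-layer time: 13.6686 + 4.22 → 17.8886 s.
894 layers × 17.8886 s/layer = 15992.4084 s, i.e. 4.44 hours.

4.44 hours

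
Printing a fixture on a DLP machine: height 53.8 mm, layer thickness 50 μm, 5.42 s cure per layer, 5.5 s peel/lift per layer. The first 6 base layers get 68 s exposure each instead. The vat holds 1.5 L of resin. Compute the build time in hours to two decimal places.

3.37 hours

Layers = ⌈53.8/0.05⌉ = 1076.
Base layers = 6 × (68 + 5.5), so 441 s.
Normal layers = 1070 × (5.42 + 5.5) = 11684.4 s.
Sum: 441 + 11684.4 = 12125.4 s → 3.37 hours.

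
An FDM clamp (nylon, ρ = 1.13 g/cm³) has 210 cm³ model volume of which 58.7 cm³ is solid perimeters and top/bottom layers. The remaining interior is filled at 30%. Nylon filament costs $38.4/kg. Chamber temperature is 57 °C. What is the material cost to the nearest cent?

$4.52

Volume inside the shell = 210 − 58.7 = 151.3 cm³.
Infill deposited = 0.30 × 151.3, so 45.39 cm³.
Deposited volume: 58.7 + 45.39 → 104.09 cm³.
Mass: 104.09 × 1.13 → 117.6217 g.
Cost = 117.6217 g / 1000 × $38.4/kg = $4.52.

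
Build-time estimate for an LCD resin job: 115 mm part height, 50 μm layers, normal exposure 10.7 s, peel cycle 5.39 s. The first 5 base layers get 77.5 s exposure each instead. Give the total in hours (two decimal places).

Layer count = ceil(115 / 0.05) = 2300.
Burn-in layers = 5 × (77.5 + 5.39), so 414.45 s.
Regular layers = 2295 × (10.7 + 5.39) = 36926.55 s.
Sum: 414.45 + 36926.55 = 37341 s → 10.37 hours.

10.37 hours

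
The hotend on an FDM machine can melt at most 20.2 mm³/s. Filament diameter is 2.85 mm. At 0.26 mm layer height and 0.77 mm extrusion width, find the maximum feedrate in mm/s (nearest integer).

101 mm/s

A = 0.26 × 0.77, so 0.2002 mm².
Max speed = 20.2 / 0.2002 = 100.90 ≈ 101 mm/s.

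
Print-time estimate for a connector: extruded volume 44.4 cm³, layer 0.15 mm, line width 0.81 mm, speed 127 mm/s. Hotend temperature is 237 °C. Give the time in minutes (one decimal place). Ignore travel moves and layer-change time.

48.0 minutes

Line area = 0.15 × 0.81, so 0.1215 mm².
Toolpath length = 44.4 cm³ / 0.1215 mm² = 44400 / 0.1215 = 365432.1 mm.
Time extruding: 365432.1 / 127 → 2877.4 s.
Converting: 2877.4 s = 48.0 minutes.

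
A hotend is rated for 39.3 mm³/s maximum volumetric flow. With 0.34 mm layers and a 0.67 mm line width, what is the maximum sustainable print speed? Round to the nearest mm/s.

A = 0.34 × 0.67, so 0.2278 mm².
v_max = Q/A = 39.3/0.2278 = 172.52 mm/s → 173 mm/s.

173 mm/s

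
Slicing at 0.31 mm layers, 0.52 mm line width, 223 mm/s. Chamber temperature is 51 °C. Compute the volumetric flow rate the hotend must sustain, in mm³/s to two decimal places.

35.95

A: 0.31 × 0.52 → 0.1612 mm².
Q = v·A = 223 × 0.1612 = 35.95 mm³/s.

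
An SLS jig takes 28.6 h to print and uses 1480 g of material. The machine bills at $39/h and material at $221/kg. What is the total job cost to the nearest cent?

Machine-time cost = 39 × 28.6 = $1115.40.
Feedstock cost = 221 × 1480/1000 = $327.08.
Total = 1115.40 + 327.08 = $1442.48.

$1442.48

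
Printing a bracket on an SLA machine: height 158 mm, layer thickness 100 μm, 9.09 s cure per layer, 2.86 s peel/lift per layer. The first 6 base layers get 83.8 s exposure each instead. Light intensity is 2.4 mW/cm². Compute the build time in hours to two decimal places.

Layers = ⌈158/0.1⌉ = 1580.
Burn-in layers: 6 × (83.8 + 2.86) → 519.96 s.
Normal layers: 1574 × (9.09 + 2.86) → 18809.3 s.
Total = 519.96 + 18809.3 = 19329.26 s = 5.37 hours.

5.37 hours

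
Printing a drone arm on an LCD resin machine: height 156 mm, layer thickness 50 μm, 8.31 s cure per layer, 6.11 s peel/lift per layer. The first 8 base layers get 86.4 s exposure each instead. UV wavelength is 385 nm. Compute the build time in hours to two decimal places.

Number of layers: 156 / 0.05 → 3120 (rounded up).
Base layers: 8 × (86.4 + 6.11) → 740.08 s.
Normal layers: 3112 × (8.31 + 6.11) → 44875.04 s.
Sum: 740.08 + 44875.04 = 45615.12 s → 12.67 hours.

12.67 hours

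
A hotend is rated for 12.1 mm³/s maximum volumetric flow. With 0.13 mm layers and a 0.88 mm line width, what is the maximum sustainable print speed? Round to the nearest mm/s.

106 mm/s

Extrusion cross-section = 0.13 × 0.88 = 0.1144 mm².
Max speed = 12.1 / 0.1144 = 105.77 ≈ 106 mm/s.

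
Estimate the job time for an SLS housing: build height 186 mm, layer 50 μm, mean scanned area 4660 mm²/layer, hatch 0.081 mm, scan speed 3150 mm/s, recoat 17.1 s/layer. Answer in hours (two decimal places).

Layers = ⌈186/0.05⌉ = 3720.
Hatch length per layer = 4660 / 0.081, so 57530.9 mm.
Scan time per layer: 57530.9 / 3150 → 18.2638 s.
Layer cycle = 18.2638 + 17.1, so 35.3638 s.
Build time = 3720 × 35.3638 = 131553.336 s = 36.54 hours.

36.54 hours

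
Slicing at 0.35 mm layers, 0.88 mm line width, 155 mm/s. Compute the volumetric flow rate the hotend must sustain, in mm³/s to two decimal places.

Bead cross-section: 0.35 × 0.88 → 0.308 mm².
Q = v·A = 155 × 0.308 = 47.74 mm³/s.

47.74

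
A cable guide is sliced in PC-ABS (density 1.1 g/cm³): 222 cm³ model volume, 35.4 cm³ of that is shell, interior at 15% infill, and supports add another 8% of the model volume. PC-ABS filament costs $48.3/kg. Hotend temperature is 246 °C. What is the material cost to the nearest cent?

$4.31

Volume inside the shell = 222 − 35.4 = 186.6 cm³.
Infill volume: 0.15 × 186.6 → 27.99 cm³.
Support = 0.08 × 222 = 17.76 cm³.
Total extruded = 35.4 + 27.99 + 17.76, so 81.15 cm³.
Mass = 81.15 × 1.1 = 89.265 g.
Cost = 89.265 g / 1000 × $48.3/kg = $4.31.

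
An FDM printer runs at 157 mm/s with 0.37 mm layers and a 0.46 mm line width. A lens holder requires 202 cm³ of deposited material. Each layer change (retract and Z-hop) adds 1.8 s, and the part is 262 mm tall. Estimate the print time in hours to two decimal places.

Extrusion cross-section = 0.37 × 0.46 = 0.1702 mm².
Toolpath length = 202 cm³ / 0.1702 mm² = 202000 / 0.1702 = 1186839 mm.
Print-move time = 1186839 / 157 = 7559.5 s.
Number of layers: 262 / 0.37 → 709 (rounded up).
Non-print overhead: 709 × 1.8 → 1276.2 s.
Altogether 7559.5 + 1276.2 = 8835.7 s, i.e. 2.45 hours.

2.45 hours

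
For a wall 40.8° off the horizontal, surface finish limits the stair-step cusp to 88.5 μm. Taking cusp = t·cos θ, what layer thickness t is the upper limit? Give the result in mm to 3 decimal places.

0.117 mm

t = h_c / cos θ = 0.0885 / 0.7570 = 0.117 mm.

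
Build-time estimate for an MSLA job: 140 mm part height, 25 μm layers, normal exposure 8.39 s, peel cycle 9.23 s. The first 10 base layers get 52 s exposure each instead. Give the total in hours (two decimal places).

Layers = ⌈140/0.025⌉ = 5600.
Burn-in layers = 10 × (52 + 9.23) = 612.3 s.
Normal layers: 5590 × (8.39 + 9.23) → 98495.8 s.
Sum: 612.3 + 98495.8 = 99108.1 s → 27.53 hours.

27.53 hours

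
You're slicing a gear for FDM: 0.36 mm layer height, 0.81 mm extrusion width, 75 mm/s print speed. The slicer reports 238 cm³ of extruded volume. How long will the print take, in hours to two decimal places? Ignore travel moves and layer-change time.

Extrusion cross-section = 0.36 × 0.81 = 0.2916 mm².
Path length: 238000 mm³ / 0.2916 mm² → 816186.6 mm.
Print-move time: 816186.6 / 75 → 10882.5 s.
10882.5 s = 3.02 hours.

3.02 hours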